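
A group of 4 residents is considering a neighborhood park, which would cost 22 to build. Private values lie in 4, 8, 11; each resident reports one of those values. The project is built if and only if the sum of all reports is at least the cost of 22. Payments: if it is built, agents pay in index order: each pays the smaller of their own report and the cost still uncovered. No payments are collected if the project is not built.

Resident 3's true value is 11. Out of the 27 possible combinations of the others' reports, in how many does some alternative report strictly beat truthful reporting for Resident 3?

17

Others report (4, 4, 8): truth gives 0; report 8 gives 3 > 0. Violating.
Others report (4, 4, 11): truth gives 0; report 4 gives 7 > 0. Violating.
Others report (4, 8, 4): truth gives 1; report 8 gives 3 > 1. Violating.
Others report (4, 8, 8): truth gives 1; report 4 gives 7 > 1. Violating.
Others report (4, 4, 4): truth gives 0; no alternative beats it.
Others report (8, 11, 4): truth gives 8; no alternative beats it.
(Checking all 27 profiles: 17 have a profitable deviation, 10 do not.)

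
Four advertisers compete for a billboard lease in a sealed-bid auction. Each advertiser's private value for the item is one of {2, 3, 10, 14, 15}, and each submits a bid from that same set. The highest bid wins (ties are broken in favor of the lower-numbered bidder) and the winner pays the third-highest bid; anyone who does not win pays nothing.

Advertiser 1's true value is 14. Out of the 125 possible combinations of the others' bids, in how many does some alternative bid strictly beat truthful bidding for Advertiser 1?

Others bid (2, 2, 15): truth gives 0; bid 15 gives 12 > 0. Violating.
Others bid (2, 3, 15): truth gives 0; bid 15 gives 11 > 0. Violating.
Others bid (2, 10, 15): truth gives 0; bid 15 gives 4 > 0. Violating.
Others bid (2, 15, 2): truth gives 0; bid 15 gives 12 > 0. Violating.
Others bid (2, 2, 2): truth gives 12; no alternative beats it.
Others bid (2, 2, 3): truth gives 12; no alternative beats it.
(Checking all 125 profiles: 27 have a profitable deviation, 98 do not.)

27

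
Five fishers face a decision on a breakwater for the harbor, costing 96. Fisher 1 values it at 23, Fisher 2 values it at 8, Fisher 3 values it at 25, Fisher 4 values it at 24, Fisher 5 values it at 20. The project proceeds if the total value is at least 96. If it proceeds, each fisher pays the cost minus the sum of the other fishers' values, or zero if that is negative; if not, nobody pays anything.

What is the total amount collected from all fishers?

Total value 100 ≥ cost 96, so it is built.
Fisher 1: others sum to 77; max(0, 96 - 77) = 19.
Fisher 2: others sum to 92; max(0, 96 - 92) = 4.
Fisher 3: others sum to 75; max(0, 96 - 75) = 21.
Fisher 4: others sum to 76; max(0, 96 - 76) = 20.
Fisher 5: others sum to 80; max(0, 96 - 80) = 16.
Total collected = 19 + 4 + 21 + 20 + 16 = 80.

80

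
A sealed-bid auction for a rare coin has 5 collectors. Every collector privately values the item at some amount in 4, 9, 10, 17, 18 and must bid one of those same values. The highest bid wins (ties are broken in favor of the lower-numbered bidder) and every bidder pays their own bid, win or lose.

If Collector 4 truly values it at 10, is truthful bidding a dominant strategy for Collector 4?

Consider the case where Collector 1 bids 4, Collector 2 bids 4, Collector 3 bids 4 and Collector 5 bids 4.
Truthful bid 10: wins, pays 10, utility 10 - 10 = 0.
Bid 9 instead: wins, pays 9, utility 10 - 9 = 1.
Since 1 > 0, bidding 9 is strictly better here, so truthful bidding is not dominant.

No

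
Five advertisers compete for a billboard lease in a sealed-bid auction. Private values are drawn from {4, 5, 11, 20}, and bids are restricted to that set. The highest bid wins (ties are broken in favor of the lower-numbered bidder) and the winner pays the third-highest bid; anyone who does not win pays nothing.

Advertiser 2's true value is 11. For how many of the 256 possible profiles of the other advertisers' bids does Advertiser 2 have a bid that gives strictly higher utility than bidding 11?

Others bid (4, 4, 4, 20): truth gives 0; bid 20 gives 7 > 0. Violating.
Others bid (4, 4, 5, 20): truth gives 0; bid 20 gives 6 > 0. Violating.
Others bid (4, 4, 20, 4): truth gives 0; bid 20 gives 7 > 0. Violating.
Others bid (4, 4, 20, 5): truth gives 0; bid 20 gives 6 > 0. Violating.
Others bid (4, 4, 4, 4): truth gives 7; no alternative beats it.
Others bid (4, 4, 4, 5): truth gives 7; no alternative beats it.
(Checking all 256 profiles: 32 have a profitable deviation, 224 do not.)

32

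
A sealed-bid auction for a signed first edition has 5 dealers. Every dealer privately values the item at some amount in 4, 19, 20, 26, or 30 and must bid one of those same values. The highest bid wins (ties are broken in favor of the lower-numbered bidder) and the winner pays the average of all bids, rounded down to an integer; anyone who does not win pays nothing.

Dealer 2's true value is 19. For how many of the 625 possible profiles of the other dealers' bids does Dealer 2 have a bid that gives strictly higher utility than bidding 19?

130

Others bid (4, 4, 4, 20): truth gives 0; bid 20 gives 9 > 0. Violating.
Others bid (4, 4, 4, 26): truth gives 0; bid 26 gives 7 > 0. Violating.
Others bid (4, 4, 4, 30): truth gives 0; bid 30 gives 5 > 0. Violating.
Others bid (4, 4, 19, 20): truth gives 0; bid 20 gives 6 > 0. Violating.
Others bid (4, 4, 4, 4): truth gives 12; no alternative beats it.
Others bid (4, 4, 4, 19): truth gives 9; no alternative beats it.
(Checking all 625 profiles: 130 have a profitable deviation, 495 do not.)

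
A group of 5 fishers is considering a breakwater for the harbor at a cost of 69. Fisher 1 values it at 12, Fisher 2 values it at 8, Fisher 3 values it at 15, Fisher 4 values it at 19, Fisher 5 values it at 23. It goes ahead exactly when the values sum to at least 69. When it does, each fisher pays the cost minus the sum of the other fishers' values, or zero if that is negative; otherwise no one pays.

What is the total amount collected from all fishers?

Total value 77 ≥ cost 69, so it is built.
Fisher 1: others sum to 65; max(0, 69 - 65) = 4.
Fisher 2: others sum to 69; max(0, 69 - 69) = 0.
Fisher 3: others sum to 62; max(0, 69 - 62) = 7.
Fisher 4: others sum to 58; max(0, 69 - 58) = 11.
Fisher 5: others sum to 54; max(0, 69 - 54) = 15.
Total collected = 4 + 0 + 7 + 11 + 15 = 37.

37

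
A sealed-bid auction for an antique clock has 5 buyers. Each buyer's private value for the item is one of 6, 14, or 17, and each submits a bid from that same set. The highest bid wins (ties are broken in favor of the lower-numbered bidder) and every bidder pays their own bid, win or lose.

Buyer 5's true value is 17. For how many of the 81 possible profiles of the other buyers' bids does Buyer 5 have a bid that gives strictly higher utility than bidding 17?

Others bid (6, 6, 6, 6): truth gives 0; bid 14 gives 3 > 0. Violating.
Others bid (6, 6, 6, 17): truth gives -17; bid 6 gives -6 > -17. Violating.
Others bid (6, 6, 14, 17): truth gives -17; bid 6 gives -6 > -17. Violating.
Others bid (6, 6, 17, 6): truth gives -17; bid 6 gives -6 > -17. Violating.
Others bid (6, 6, 6, 14): truth gives 0; no alternative beats it.
Others bid (6, 6, 14, 6): truth gives 0; no alternative beats it.
(Checking all 81 profiles: 66 have a profitable deviation, 15 do not.)

66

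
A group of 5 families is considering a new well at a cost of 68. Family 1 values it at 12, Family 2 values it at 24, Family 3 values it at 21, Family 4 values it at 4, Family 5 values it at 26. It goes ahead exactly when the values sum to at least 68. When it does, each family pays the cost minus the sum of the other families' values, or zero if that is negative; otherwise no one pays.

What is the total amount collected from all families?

Total value 87 ≥ cost 68, so it is built.
Family 1: others sum to 75; max(0, 68 - 75) = 0.
Family 2: others sum to 63; max(0, 68 - 63) = 5.
Family 3: others sum to 66; max(0, 68 - 66) = 2.
Family 4: others sum to 83; max(0, 68 - 83) = 0.
Family 5: others sum to 61; max(0, 68 - 61) = 7.
Total collected = 0 + 5 + 2 + 0 + 7 = 14.

14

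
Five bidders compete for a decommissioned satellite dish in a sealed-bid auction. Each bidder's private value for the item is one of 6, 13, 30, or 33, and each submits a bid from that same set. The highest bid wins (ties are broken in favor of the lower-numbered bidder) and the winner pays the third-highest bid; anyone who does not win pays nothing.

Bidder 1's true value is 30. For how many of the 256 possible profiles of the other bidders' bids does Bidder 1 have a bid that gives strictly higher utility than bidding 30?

Others bid (6, 6, 6, 33): truth gives 0; bid 33 gives 24 > 0. Violating.
Others bid (6, 6, 13, 33): truth gives 0; bid 33 gives 17 > 0. Violating.
Others bid (6, 6, 33, 6): truth gives 0; bid 33 gives 24 > 0. Violating.
Others bid (6, 6, 33, 13): truth gives 0; bid 33 gives 17 > 0. Violating.
Others bid (6, 6, 6, 6): truth gives 24; no alternative beats it.
Others bid (6, 6, 6, 13): truth gives 24; no alternative beats it.
(Checking all 256 profiles: 32 have a profitable deviation, 224 do not.)

32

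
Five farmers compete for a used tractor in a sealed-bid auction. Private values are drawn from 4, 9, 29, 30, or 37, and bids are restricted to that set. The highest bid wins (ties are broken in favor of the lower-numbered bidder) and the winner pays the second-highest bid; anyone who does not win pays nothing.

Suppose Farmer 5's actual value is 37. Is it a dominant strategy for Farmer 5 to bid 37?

Yes

Check each profile of the others' bids and compare truth against every alternative bid.
Others bid (4, 4, 4, 30): truth gives 7, best alternative gives 0.
Others bid (4, 4, 9, 30): truth gives 7, best alternative gives 0.
Others bid (4, 4, 29, 30): truth gives 7, best alternative gives 0.
Others bid (4, 4, 30, 4): truth gives 7, best alternative gives 0.
Others bid (4, 4, 30, 9): truth gives 7, best alternative gives 0.
Others bid (4, 4, 30, 29): truth gives 7, best alternative gives 0.
(Remaining 619 profiles checked similarly; truth is weakly best in each.)
In every case the truthful bid is at least as good as any alternative, so it is a dominant strategy.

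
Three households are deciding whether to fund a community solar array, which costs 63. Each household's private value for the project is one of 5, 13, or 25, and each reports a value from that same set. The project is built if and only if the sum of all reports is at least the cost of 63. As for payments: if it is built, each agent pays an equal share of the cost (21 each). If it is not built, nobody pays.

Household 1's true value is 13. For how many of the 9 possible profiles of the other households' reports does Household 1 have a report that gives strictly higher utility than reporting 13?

Others report (25, 25): truth gives -8; report 5 gives 0 > -8. Violating.
Others report (5, 5): truth gives 0; no alternative beats it.
Others report (5, 13): truth gives 0; no alternative beats it.
(Checking all 9 profiles: 1 has a profitable deviation, 8 do not.)

1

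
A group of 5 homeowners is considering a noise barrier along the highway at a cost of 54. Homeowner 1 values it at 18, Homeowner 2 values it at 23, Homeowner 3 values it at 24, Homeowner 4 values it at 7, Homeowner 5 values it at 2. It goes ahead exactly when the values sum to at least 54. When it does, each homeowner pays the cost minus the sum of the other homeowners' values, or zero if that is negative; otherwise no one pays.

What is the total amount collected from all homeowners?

Total value 74 ≥ cost 54, so it is built.
Homeowner 1: others sum to 56; max(0, 54 - 56) = 0.
Homeowner 2: others sum to 51; max(0, 54 - 51) = 3.
Homeowner 3: others sum to 50; max(0, 54 - 50) = 4.
Homeowner 4: others sum to 67; max(0, 54 - 67) = 0.
Homeowner 5: others sum to 72; max(0, 54 - 72) = 0.
Total collected = 0 + 3 + 4 + 0 + 0 = 7.

7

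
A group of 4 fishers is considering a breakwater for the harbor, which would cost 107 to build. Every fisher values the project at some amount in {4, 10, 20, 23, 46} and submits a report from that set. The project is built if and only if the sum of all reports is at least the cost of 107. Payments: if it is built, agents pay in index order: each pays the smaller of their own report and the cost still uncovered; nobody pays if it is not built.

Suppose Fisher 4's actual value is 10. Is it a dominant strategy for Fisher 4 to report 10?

Check each profile of the others' reports and compare truth against every alternative report.
Others report (20, 46, 46): truth gives 10, best alternative gives 10.
Others report (23, 46, 46): truth gives 10, best alternative gives 10.
Others report (46, 20, 46): truth gives 10, best alternative gives 10.
Others report (46, 23, 46): truth gives 10, best alternative gives 10.
Others report (46, 46, 20): truth gives 10, best alternative gives 10.
Others report (46, 46, 23): truth gives 10, best alternative gives 10.
(Remaining 119 profiles checked similarly; truth is weakly best in each.)
In every case the truthful report is at least as good as any alternative, so it is a dominant strategy.

Yes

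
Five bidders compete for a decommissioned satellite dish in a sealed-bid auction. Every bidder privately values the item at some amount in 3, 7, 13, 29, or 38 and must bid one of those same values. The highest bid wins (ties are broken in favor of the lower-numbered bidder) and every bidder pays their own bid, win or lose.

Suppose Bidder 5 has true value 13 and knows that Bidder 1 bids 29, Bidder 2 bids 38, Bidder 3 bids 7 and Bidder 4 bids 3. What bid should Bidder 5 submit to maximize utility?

Bid 3: loses but pays 3, utility -3.
Bid 7: loses but pays 7, utility -7.
Bid 13: loses but pays 13, utility -13.
Bid 29: loses but pays 29, utility -29.
Bid 38: loses but pays 38, utility -38.
The best choice is 3 with utility -3.

3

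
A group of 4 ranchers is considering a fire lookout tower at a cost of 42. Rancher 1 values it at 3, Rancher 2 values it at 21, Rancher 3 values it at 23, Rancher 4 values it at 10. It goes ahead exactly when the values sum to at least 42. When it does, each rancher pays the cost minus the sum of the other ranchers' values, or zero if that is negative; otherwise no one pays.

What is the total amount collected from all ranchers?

Total value 57 ≥ cost 42, so it is built.
Rancher 1: others sum to 54; max(0, 42 - 54) = 0.
Rancher 2: others sum to 36; max(0, 42 - 36) = 6.
Rancher 3: others sum to 34; max(0, 42 - 34) = 8.
Rancher 4: others sum to 47; max(0, 42 - 47) = 0.
Total collected = 0 + 6 + 8 + 0 = 14.

14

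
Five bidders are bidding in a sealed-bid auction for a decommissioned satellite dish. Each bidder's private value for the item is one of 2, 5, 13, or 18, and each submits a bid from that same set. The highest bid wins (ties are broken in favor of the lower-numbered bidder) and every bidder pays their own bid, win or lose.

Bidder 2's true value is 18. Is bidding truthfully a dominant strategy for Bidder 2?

No

Consider the case where Bidder 1 bids 2, Bidder 3 bids 2, Bidder 4 bids 2 and Bidder 5 bids 2.
Truthful bid 18: wins, pays 18, utility 18 - 18 = 0.
Bid 5 instead: wins, pays 5, utility 18 - 5 = 13.
Since 13 > 0, bidding 5 is strictly better here, so truthful bidding is not dominant.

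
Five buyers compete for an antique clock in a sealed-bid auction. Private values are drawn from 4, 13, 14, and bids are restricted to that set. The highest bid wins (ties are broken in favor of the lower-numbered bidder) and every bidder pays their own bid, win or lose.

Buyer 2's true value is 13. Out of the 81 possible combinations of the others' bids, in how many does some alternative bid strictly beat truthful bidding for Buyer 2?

Others bid (4, 4, 4, 14): truth gives -13; bid 14 gives -1 > -13. Violating.
Others bid (4, 4, 13, 14): truth gives -13; bid 14 gives -1 > -13. Violating.
Others bid (4, 4, 14, 4): truth gives -13; bid 14 gives -1 > -13. Violating.
Others bid (4, 4, 14, 13): truth gives -13; bid 14 gives -1 > -13. Violating.
Others bid (4, 4, 4, 4): truth gives 0; no alternative beats it.
Others bid (4, 4, 4, 13): truth gives 0; no alternative beats it.
(Checking all 81 profiles: 73 have a profitable deviation, 8 do not.)

73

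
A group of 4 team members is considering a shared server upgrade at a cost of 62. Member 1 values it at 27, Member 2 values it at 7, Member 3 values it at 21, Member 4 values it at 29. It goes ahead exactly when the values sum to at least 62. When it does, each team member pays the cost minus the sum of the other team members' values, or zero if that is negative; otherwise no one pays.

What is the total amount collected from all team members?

12

Total value 84 ≥ cost 62, so it is built.
Member 1: others sum to 57; max(0, 62 - 57) = 5.
Member 2: others sum to 77; max(0, 62 - 77) = 0.
Member 3: others sum to 63; max(0, 62 - 63) = 0.
Member 4: others sum to 55; max(0, 62 - 55) = 7.
Total collected = 5 + 0 + 0 + 7 = 12.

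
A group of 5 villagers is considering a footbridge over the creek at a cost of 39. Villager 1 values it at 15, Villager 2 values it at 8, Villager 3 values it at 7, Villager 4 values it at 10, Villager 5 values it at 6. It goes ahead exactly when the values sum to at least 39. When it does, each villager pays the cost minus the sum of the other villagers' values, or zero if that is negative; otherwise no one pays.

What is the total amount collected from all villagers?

Total value 46 ≥ cost 39, so it is built.
Villager 1: others sum to 31; max(0, 39 - 31) = 8.
Villager 2: others sum to 38; max(0, 39 - 38) = 1.
Villager 3: others sum to 39; max(0, 39 - 39) = 0.
Villager 4: others sum to 36; max(0, 39 - 36) = 3.
Villager 5: others sum to 40; max(0, 39 - 40) = 0.
Total collected = 8 + 1 + 0 + 3 + 0 = 12.

12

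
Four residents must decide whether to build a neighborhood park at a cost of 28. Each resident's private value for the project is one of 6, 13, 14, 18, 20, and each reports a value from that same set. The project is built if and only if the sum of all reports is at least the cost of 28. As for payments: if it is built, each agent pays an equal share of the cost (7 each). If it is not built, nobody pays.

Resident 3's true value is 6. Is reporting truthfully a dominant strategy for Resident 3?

Yes

Check each profile of the others' reports and compare truth against every alternative report.
Others report (6, 6, 6): truth gives 0, best alternative gives -1.
Others report (6, 6, 13): truth gives -1, best alternative gives -1.
Others report (6, 6, 14): truth gives -1, best alternative gives -1.
Others report (6, 6, 18): truth gives -1, best alternative gives -1.
Others report (6, 6, 20): truth gives -1, best alternative gives -1.
Others report (6, 13, 6): truth gives -1, best alternative gives -1.
(Remaining 119 profiles checked similarly; truth is weakly best in each.)
In every case the truthful report is at least as good as any alternative, so it is a dominant strategy.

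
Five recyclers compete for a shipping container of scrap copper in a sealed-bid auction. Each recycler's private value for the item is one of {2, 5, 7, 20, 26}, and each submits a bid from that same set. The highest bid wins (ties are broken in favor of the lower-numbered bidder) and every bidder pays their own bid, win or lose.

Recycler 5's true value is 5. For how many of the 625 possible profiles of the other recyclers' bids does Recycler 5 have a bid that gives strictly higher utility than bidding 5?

Others bid (2, 2, 2, 5): truth gives -5; bid 2 gives -2 > -5. Violating.
Others bid (2, 2, 2, 7): truth gives -5; bid 2 gives -2 > -5. Violating.
Others bid (2, 2, 2, 20): truth gives -5; bid 2 gives -2 > -5. Violating.
Others bid (2, 2, 2, 26): truth gives -5; bid 2 gives -2 > -5. Violating.
Others bid (2, 2, 2, 2): truth gives 0; no alternative beats it.
(Checking all 625 profiles: 624 have a profitable deviation, 1 does not.)

624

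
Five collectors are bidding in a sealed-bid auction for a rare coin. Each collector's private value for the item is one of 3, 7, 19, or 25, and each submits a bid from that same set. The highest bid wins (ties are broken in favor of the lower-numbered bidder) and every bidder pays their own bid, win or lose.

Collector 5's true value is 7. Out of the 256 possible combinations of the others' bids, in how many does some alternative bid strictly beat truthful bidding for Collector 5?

255

Others bid (3, 3, 3, 7): truth gives -7; bid 3 gives -3 > -7. Violating.
Others bid (3, 3, 3, 19): truth gives -7; bid 3 gives -3 > -7. Violating.
Others bid (3, 3, 3, 25): truth gives -7; bid 3 gives -3 > -7. Violating.
Others bid (3, 3, 7, 3): truth gives -7; bid 3 gives -3 > -7. Violating.
Others bid (3, 3, 3, 3): truth gives 0; no alternative beats it.
(Checking all 256 profiles: 255 have a profitable deviation, 1 does not.)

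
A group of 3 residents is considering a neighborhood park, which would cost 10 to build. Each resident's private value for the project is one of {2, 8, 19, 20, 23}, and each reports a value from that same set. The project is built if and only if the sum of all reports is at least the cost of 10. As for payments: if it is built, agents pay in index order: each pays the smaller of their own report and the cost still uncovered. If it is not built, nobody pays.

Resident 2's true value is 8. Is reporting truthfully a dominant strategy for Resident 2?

Consider the case where Resident 1 reports 2 and Resident 3 reports 8.
Truthful report 8: project built, pays 8, utility 8 - 8 = 0.
Report 2 instead: project built, pays 2, utility 8 - 2 = 6.
Since 6 > 0, reporting 2 is strictly better here, so truthful reporting is not dominant.

No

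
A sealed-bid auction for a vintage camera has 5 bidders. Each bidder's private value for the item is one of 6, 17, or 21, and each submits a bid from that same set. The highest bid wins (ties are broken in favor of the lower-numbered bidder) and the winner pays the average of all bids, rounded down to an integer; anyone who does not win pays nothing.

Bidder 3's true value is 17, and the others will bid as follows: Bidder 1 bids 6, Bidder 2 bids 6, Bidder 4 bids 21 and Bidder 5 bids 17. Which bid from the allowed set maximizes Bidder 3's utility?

21

Bid 6: loses, pays 0, utility 0.
Bid 17: loses, pays 0, utility 0.
Bid 21: wins, pays 14, utility 17 - 14 = 3.
The best choice is 21 with utility 3.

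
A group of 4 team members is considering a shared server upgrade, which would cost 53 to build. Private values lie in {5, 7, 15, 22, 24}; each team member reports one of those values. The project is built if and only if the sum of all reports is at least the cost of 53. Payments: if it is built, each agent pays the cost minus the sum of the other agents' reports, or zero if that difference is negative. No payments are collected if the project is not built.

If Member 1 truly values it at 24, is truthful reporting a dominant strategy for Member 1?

Check each profile of the others' reports and compare truth against every alternative report.
Others report (5, 24, 24): truth gives 24, best alternative gives 24.
Others report (7, 22, 24): truth gives 24, best alternative gives 24.
Others report (7, 24, 22): truth gives 24, best alternative gives 24.
Others report (7, 24, 24): truth gives 24, best alternative gives 24.
Others report (15, 15, 24): truth gives 24, best alternative gives 24.
Others report (15, 22, 22): truth gives 24, best alternative gives 24.
(Remaining 119 profiles checked similarly; truth is weakly best in each.)
In every case the truthful report is at least as good as any alternative, so it is a dominant strategy.

Yes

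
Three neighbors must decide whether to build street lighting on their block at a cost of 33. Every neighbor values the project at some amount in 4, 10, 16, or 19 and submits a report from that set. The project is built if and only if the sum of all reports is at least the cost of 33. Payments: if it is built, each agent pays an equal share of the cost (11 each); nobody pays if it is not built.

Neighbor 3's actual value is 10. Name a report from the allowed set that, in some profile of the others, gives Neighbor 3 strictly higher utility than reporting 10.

4

Suppose Neighbor 1 reports 4 and Neighbor 2 reports 19.
Report 10: project built, pays 11, utility 10 - 11 = -1.
Report 4: project not built, utility 0.
So reporting 4 beats truth here (0 > -1).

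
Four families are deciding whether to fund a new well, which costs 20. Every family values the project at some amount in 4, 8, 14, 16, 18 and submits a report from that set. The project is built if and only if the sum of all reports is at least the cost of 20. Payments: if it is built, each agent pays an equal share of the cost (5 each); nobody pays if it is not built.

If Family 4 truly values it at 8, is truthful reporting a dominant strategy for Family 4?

Check each profile of the others' reports and compare truth against every alternative report.
Others report (4, 4, 4): truth gives 3, best alternative gives 3.
Others report (4, 4, 8): truth gives 3, best alternative gives 3.
Others report (4, 4, 14): truth gives 3, best alternative gives 3.
Others report (4, 4, 16): truth gives 3, best alternative gives 3.
Others report (4, 4, 18): truth gives 3, best alternative gives 3.
Others report (4, 8, 4): truth gives 3, best alternative gives 3.
(Remaining 119 profiles checked similarly; truth is weakly best in each.)
In every case the truthful report is at least as good as any alternative, so it is a dominant strategy.

Yes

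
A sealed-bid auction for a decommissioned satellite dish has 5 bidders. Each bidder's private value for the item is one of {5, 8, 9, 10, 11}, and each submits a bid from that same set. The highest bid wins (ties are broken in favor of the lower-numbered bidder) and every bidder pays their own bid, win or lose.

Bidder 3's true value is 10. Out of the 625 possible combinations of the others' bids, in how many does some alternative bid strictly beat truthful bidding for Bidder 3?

517

Others bid (5, 5, 5, 5): truth gives 0; bid 8 gives 2 > 0. Violating.
Others bid (5, 5, 5, 8): truth gives 0; bid 8 gives 2 > 0. Violating.
Others bid (5, 5, 5, 9): truth gives 0; bid 9 gives 1 > 0. Violating.
Others bid (5, 5, 5, 11): truth gives -10; bid 11 gives -1 > -10. Violating.
Others bid (5, 5, 5, 10): truth gives 0; no alternative beats it.
Others bid (5, 5, 8, 10): truth gives 0; no alternative beats it.
(Checking all 625 profiles: 517 have a profitable deviation, 108 do not.)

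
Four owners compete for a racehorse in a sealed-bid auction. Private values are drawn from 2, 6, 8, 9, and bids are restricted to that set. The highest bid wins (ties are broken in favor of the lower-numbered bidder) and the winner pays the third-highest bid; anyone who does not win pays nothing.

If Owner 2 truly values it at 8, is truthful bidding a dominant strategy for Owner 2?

No

Consider the case where Owner 1 bids 2, Owner 3 bids 2 and Owner 4 bids 9.
Truthful bid 8: loses, pays 0, utility 0.
Bid 9 instead: wins, pays 2, utility 8 - 2 = 6.
Since 6 > 0, bidding 9 is strictly better here, so truthful bidding is not dominant.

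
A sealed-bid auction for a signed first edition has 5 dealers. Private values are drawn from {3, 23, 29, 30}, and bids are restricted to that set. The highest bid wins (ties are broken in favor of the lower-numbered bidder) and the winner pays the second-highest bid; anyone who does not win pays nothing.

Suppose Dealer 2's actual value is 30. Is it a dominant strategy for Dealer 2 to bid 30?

Yes

Check each profile of the others' bids and compare truth against every alternative bid.
Others bid (29, 3, 3, 3): truth gives 1, best alternative gives 0.
Others bid (29, 3, 3, 23): truth gives 1, best alternative gives 0.
Others bid (29, 3, 3, 29): truth gives 1, best alternative gives 0.
Others bid (29, 3, 23, 3): truth gives 1, best alternative gives 0.
Others bid (29, 3, 23, 23): truth gives 1, best alternative gives 0.
Others bid (29, 3, 23, 29): truth gives 1, best alternative gives 0.
(Remaining 250 profiles checked similarly; truth is weakly best in each.)
In every case the truthful bid is at least as good as any alternative, so it is a dominant strategy.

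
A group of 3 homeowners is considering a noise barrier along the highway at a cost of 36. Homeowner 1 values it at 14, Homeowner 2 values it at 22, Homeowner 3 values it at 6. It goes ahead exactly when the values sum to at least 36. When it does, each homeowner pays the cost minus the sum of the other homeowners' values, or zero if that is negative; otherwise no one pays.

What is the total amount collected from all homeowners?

Total value 42 ≥ cost 36, so it is built.
Homeowner 1: others sum to 28; max(0, 36 - 28) = 8.
Homeowner 2: others sum to 20; max(0, 36 - 20) = 16.
Homeowner 3: others sum to 36; max(0, 36 - 36) = 0.
Total collected = 8 + 16 + 0 = 24.

24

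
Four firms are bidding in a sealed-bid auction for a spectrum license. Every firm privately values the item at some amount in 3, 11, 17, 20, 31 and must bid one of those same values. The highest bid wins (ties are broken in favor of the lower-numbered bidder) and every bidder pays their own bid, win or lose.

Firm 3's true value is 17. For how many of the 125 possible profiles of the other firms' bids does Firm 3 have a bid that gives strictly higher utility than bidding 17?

115

Others bid (3, 3, 3): truth gives 0; bid 11 gives 6 > 0. Violating.
Others bid (3, 3, 11): truth gives 0; bid 11 gives 6 > 0. Violating.
Others bid (3, 3, 20): truth gives -17; bid 3 gives -3 > -17. Violating.
Others bid (3, 3, 31): truth gives -17; bid 3 gives -3 > -17. Violating.
Others bid (3, 3, 17): truth gives 0; no alternative beats it.
Others bid (3, 11, 3): truth gives 0; no alternative beats it.
(Checking all 125 profiles: 115 have a profitable deviation, 10 do not.)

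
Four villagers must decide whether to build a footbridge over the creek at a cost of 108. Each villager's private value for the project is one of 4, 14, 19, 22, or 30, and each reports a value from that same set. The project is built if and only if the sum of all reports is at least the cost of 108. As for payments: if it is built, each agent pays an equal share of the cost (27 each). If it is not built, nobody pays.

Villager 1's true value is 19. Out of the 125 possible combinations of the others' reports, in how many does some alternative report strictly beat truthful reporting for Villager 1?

Others report (30, 30, 30): truth gives -8; report 4 gives 0 > -8. Violating.
Others report (4, 4, 4): truth gives 0; no alternative beats it.
Others report (4, 4, 14): truth gives 0; no alternative beats it.
(Checking all 125 profiles: 1 has a profitable deviation, 124 do not.)

1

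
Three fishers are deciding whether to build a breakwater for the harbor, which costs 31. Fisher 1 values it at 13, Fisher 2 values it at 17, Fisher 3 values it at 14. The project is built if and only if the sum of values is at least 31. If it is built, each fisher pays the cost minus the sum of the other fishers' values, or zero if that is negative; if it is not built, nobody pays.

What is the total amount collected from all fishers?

Total value 44 ≥ cost 31, so it is built.
Fisher 1: others sum to 31; max(0, 31 - 31) = 0.
Fisher 2: others sum to 27; max(0, 31 - 27) = 4.
Fisher 3: others sum to 30; max(0, 31 - 30) = 1.
Total collected = 0 + 4 + 1 = 5.

5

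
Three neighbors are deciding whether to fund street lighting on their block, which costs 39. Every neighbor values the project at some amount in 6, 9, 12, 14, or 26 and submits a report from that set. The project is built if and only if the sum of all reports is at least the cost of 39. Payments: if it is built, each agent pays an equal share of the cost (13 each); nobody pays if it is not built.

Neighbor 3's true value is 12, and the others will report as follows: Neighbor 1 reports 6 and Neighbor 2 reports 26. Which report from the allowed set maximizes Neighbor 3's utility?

Report 6: project not built, utility 0.
Report 9: project built, pays 13, utility 12 - 13 = -1.
Report 12: project built, pays 13, utility 12 - 13 = -1.
Report 14: project built, pays 13, utility 12 - 13 = -1.
Report 26: project built, pays 13, utility 12 - 13 = -1.
The best choice is 6 with utility 0.

6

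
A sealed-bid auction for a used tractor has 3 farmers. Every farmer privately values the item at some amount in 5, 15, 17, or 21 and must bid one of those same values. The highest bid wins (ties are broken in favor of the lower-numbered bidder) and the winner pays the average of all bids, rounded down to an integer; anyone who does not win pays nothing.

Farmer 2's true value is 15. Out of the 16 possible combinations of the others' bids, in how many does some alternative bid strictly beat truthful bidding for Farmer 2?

3

Others bid (5, 17): truth gives 0; bid 17 gives 2 > 0. Violating.
Others bid (15, 5): truth gives 0; bid 17 gives 3 > 0. Violating.
Others bid (17, 5): truth gives 0; bid 21 gives 1 > 0. Violating.
Others bid (5, 5): truth gives 7; no alternative beats it.
Others bid (5, 15): truth gives 4; no alternative beats it.
(Checking all 16 profiles: 3 have a profitable deviation, 13 do not.)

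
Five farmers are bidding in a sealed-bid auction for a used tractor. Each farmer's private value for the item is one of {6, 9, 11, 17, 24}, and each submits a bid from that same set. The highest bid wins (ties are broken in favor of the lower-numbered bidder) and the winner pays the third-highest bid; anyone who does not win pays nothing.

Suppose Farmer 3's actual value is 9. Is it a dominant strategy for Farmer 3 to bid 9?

No

Consider the case where Farmer 1 bids 6, Farmer 2 bids 6, Farmer 4 bids 6 and Farmer 5 bids 11.
Truthful bid 9: loses, pays 0, utility 0.
Bid 11 instead: wins, pays 6, utility 9 - 6 = 3.
Since 3 > 0, bidding 11 is strictly better here, so truthful bidding is not dominant.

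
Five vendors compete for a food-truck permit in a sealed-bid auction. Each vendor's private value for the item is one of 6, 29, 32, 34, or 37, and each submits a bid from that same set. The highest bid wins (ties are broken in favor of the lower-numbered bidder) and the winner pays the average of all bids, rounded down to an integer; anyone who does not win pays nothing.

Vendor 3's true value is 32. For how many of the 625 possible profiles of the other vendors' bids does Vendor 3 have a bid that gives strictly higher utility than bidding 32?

Others bid (6, 6, 6, 6): truth gives 21; bid 29 gives 22 > 21. Violating.
Others bid (6, 6, 6, 34): truth gives 0; bid 34 gives 15 > 0. Violating.
Others bid (6, 6, 6, 37): truth gives 0; bid 37 gives 14 > 0. Violating.
Others bid (6, 6, 29, 29): truth gives 12; bid 29 gives 13 > 12. Violating.
Others bid (6, 6, 6, 29): truth gives 17; no alternative beats it.
Others bid (6, 6, 6, 32): truth gives 16; no alternative beats it.
(Checking all 625 profiles: 247 have a profitable deviation, 378 do not.)

247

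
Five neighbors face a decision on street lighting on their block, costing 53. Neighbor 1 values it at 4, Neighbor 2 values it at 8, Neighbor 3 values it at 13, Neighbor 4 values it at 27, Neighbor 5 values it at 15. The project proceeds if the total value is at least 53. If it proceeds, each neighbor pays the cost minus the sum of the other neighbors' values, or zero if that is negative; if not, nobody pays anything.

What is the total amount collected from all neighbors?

Total value 67 ≥ cost 53, so it is built.
Neighbor 1: others sum to 63; max(0, 53 - 63) = 0.
Neighbor 2: others sum to 59; max(0, 53 - 59) = 0.
Neighbor 3: others sum to 54; max(0, 53 - 54) = 0.
Neighbor 4: others sum to 40; max(0, 53 - 40) = 13.
Neighbor 5: others sum to 52; max(0, 53 - 52) = 1.
Total collected = 0 + 0 + 0 + 13 + 1 = 14.

14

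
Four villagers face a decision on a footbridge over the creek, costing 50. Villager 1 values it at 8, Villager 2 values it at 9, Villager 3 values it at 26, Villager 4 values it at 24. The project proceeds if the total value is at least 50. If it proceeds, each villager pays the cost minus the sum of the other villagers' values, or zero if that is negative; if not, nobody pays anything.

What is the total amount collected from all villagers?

Total value 67 ≥ cost 50, so it is built.
Villager 1: others sum to 59; max(0, 50 - 59) = 0.
Villager 2: others sum to 58; max(0, 50 - 58) = 0.
Villager 3: others sum to 41; max(0, 50 - 41) = 9.
Villager 4: others sum to 43; max(0, 50 - 43) = 7.
Total collected = 0 + 0 + 9 + 7 = 16.

16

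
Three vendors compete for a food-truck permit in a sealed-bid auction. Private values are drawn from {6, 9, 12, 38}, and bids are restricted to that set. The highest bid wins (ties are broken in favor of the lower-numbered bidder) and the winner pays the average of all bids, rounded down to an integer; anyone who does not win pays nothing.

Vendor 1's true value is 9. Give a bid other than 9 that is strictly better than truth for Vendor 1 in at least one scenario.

6

Suppose Vendor 2 bids 6 and Vendor 3 bids 6.
Bid 9: wins, pays 7, utility 9 - 7 = 2.
Bid 6: wins, pays 6, utility 9 - 6 = 3.
So bidding 6 beats truth here (3 > 2).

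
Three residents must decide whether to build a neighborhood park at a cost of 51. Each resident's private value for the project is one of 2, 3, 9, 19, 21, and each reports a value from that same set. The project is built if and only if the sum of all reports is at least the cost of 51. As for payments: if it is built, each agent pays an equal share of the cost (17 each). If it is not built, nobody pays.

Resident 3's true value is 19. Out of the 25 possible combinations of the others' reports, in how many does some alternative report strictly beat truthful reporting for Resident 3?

2

Others report (9, 21): truth gives 0; report 21 gives 2 > 0. Violating.
Others report (21, 9): truth gives 0; report 21 gives 2 > 0. Violating.
Others report (2, 2): truth gives 0; no alternative beats it.
Others report (2, 3): truth gives 0; no alternative beats it.
(Checking all 25 profiles: 2 have a profitable deviation, 23 do not.)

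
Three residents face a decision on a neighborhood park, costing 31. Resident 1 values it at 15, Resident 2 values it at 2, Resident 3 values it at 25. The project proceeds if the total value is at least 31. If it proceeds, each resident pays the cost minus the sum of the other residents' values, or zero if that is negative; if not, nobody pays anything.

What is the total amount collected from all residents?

Total value 42 ≥ cost 31, so it is built.
Resident 1: others sum to 27; max(0, 31 - 27) = 4.
Resident 2: others sum to 40; max(0, 31 - 40) = 0.
Resident 3: others sum to 17; max(0, 31 - 17) = 14.
Total collected = 4 + 0 + 14 = 18.

18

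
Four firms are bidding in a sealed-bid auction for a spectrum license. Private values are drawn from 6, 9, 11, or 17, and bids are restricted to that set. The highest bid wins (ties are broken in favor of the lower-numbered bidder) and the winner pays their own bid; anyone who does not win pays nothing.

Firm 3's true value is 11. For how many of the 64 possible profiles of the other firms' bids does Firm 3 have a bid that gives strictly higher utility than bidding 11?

2

Others bid (6, 6, 6): truth gives 0; bid 9 gives 2 > 0. Violating.
Others bid (6, 6, 9): truth gives 0; bid 9 gives 2 > 0. Violating.
Others bid (6, 6, 11): truth gives 0; no alternative beats it.
Others bid (6, 6, 17): truth gives 0; no alternative beats it.
(Checking all 64 profiles: 2 have a profitable deviation, 62 do not.)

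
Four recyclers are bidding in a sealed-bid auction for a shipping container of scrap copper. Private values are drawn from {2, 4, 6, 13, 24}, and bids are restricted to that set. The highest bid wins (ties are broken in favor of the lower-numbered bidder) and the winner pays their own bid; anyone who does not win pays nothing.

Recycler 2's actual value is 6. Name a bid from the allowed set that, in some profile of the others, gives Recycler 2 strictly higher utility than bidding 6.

4

Suppose Recycler 1 bids 2, Recycler 3 bids 2 and Recycler 4 bids 2.
Bid 6: wins, pays 6, utility 6 - 6 = 0.
Bid 4: wins, pays 4, utility 6 - 4 = 2.
So bidding 4 beats truth here (2 > 0).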